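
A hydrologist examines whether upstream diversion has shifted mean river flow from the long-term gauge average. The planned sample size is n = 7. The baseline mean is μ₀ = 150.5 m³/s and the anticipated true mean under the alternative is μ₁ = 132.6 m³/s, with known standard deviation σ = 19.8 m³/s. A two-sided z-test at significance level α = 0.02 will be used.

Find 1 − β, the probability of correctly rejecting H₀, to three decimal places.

Standardized effect: d = |μ₁ − μ₀| / σ = |132.6 − 150.5| / 19.8 = 0.9040
Noncentrality parameter: δ = d·√n = 0.9040 × √7 = 2.3919
Critical value for a two-sided test at α = 0.02: z_{α/2} = 2.326.
Power = Φ(δ − 2.326) + Φ(−δ − 2.326) = Φ(0.066) + Φ(-4.718) = 0.5261 + 0.0000 = 0.5261.

Power ≈ 0.526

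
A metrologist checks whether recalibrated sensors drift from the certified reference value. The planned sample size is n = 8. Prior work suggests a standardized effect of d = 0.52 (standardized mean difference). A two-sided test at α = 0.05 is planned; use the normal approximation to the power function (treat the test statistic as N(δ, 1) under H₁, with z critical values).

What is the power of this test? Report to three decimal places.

Noncentrality parameter: δ = d·√n = 0.52 × √8 = 1.4708
Critical value for a two-sided test at α = 0.05: z_{α/2} = 1.960.
Power = Φ(δ − 1.960) + Φ(−δ − 1.960) = Φ(-0.489) + Φ(-3.431) = 0.3124 + 0.0003 = 0.3127.

Power ≈ 0.313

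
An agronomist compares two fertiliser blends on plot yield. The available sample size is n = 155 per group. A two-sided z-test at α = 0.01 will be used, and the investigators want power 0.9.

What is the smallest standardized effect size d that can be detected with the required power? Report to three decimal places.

Required noncentrality: δ = z_{0.005} + z_{0.10} = 2.576 + 1.282 = 3.857.
(The second rejection-region term Φ(−δ − z_{α/2}) is negligible and dropped.)
δ = d·√(n/2) ⇒ d = δ/√(n/2) = 3.857/√(155/2) = 0.4382.

d ≈ 0.438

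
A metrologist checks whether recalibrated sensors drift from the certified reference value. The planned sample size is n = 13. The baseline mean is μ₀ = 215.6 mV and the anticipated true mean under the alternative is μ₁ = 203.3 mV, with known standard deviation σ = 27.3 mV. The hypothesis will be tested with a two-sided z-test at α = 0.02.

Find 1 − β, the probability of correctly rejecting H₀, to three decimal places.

Power ≈ 0.241

Standardized effect: d = |μ₁ − μ₀| / σ = |203.3 − 215.6| / 27.3 = 0.4505
Noncentrality parameter: δ = d·√n = 0.4505 × √13 = 1.6245
Critical value for a two-sided test at α = 0.02: z_{α/2} = 2.326.
Power = Φ(δ − 2.326) + Φ(−δ − 2.326) = Φ(-0.702) + Φ(-3.951) = 0.2414 + 0.0000 = 0.2414.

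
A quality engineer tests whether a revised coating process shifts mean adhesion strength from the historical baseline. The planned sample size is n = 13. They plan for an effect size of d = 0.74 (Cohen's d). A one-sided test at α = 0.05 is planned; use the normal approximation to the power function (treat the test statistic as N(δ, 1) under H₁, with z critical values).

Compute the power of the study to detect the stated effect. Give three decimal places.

Power ≈ 0.847

Noncentrality parameter: δ = d·√n = 0.74 × √13 = 2.6681
Critical value for a one-sided test at α = 0.05: z_α = 1.645.
Power = Φ(δ − 1.645) = Φ(1.023) = 0.8469.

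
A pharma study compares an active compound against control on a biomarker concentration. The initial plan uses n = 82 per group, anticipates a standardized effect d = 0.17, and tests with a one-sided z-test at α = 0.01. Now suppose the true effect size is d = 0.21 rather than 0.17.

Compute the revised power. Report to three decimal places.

With d = 0.21: δ = d·√(n/2) = 0.21 × √(82/2) = 1.3447. Critical value z_{0.01} = 2.326.
Revised power = P(Z > 2.326 − δ) = Φ(-0.982) = 0.1631.

Power ≈ 0.163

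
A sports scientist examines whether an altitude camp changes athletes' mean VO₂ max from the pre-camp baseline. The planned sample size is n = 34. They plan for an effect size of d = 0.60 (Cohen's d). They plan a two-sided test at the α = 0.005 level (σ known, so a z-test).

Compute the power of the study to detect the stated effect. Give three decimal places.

Power ≈ 0.755

Noncentrality parameter: δ = d·√n = 0.60 × √34 = 3.4986
Critical value for a two-sided test at α = 0.005: z_{α/2} = 2.807.
Power = Φ(δ − 2.807) + Φ(−δ − 2.807) = Φ(0.692) + Φ(-6.306) = 0.7554 + 0.0000 = 0.7554.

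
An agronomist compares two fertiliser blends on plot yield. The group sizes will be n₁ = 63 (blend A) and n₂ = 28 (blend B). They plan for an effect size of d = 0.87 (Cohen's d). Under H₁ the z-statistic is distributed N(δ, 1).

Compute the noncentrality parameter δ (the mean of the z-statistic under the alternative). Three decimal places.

δ = d / √(1/n₁ + 1/n₂) = 0.87 / √(1/63 + 1/28) = 3.8304

δ ≈ 3.830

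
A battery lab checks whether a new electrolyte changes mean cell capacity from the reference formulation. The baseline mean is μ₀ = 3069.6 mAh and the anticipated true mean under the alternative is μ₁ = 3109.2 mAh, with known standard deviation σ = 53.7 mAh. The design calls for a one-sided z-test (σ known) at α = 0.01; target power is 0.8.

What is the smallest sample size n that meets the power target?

n = 19

Standardized effect: d = |μ₁ − μ₀| / σ = |3109.2 − 3069.6| / 53.7 = 0.7374
Set Φ(δ − 2.326) = 0.8; then δ − 2.326 = Φ⁻¹(0.8) = 0.842, giving δ = 3.168.
δ = d·√n ⇒ n = (δ/d)² = (3.168 / 0.7374)² = 18.46.
Rounding up, n = 19.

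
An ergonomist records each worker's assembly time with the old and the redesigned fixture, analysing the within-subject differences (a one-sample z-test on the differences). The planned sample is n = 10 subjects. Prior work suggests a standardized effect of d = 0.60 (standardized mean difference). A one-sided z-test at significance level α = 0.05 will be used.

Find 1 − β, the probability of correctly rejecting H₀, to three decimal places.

Noncentrality parameter: δ = d·√n = 0.60 × √10 = 1.8974
Critical value for a one-sided test at α = 0.05: z_α = 1.645.
Power = P(Z > 1.645 − δ) = Φ(0.253) = 0.5997.

Power ≈ 0.600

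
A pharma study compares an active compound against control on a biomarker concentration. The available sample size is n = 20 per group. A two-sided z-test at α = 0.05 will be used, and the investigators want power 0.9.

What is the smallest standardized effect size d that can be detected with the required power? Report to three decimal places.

d ≈ 1.025

Required noncentrality: δ = z_{0.025} + z_{0.10} = 1.960 + 1.282 = 3.242.
(The second rejection-region term Φ(−δ − z_{α/2}) is negligible and dropped.)
δ = d·√(n/2) ⇒ d = δ/√(n/2) = 3.242/√(20/2) = 1.0251.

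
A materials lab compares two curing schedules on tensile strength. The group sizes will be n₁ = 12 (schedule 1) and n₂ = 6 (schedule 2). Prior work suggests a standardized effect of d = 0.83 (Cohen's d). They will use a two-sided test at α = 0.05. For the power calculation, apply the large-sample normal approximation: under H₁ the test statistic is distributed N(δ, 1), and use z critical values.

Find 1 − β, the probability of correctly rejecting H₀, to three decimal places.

Power ≈ 0.382

Noncentrality parameter: δ = d / √(1/n₁ + 1/n₂) = 0.83 / √(1/12 + 1/6) = 1.6600
Two-sided α = 0.05 → critical value z_{0.025} = 1.960.
Power = Φ(δ − 1.960) + Φ(−δ − 1.960) = Φ(-0.300) + Φ(-3.620) = 0.3821 + 0.0001 = 0.3822.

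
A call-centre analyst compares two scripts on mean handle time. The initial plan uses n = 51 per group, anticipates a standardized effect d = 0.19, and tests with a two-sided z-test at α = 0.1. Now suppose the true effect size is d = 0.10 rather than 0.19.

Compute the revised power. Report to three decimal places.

Power ≈ 0.143

With d = 0.10: δ = d·√(n/2) = 0.10 × √(51/2) = 0.5050. Critical value z_{0.05} = 1.645.
Revised power = Φ(δ − 1.645) + Φ(−δ − 1.645) = Φ(-1.140) + Φ(-2.150) = 0.1272 + 0.0158 = 0.1430.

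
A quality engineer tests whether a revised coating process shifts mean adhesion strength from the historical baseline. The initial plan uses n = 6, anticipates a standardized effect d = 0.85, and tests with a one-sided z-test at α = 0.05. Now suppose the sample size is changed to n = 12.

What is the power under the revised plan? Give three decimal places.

With n = 12: δ = d·√n = 0.85 × √12 = 2.9445. Critical value z_{0.05} = 1.645.
Revised power = Φ(δ − 1.645) = Φ(1.300) = 0.9031.

Power ≈ 0.903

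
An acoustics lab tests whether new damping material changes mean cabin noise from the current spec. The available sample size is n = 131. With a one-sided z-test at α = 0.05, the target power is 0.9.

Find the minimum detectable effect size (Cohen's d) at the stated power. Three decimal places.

d ≈ 0.256

Need Φ(δ − 1.645) = 0.9, so δ = 1.645 + 1.282 = 2.926.
δ = d·√n ⇒ d = δ/√n = 2.926/√131 = 0.2557.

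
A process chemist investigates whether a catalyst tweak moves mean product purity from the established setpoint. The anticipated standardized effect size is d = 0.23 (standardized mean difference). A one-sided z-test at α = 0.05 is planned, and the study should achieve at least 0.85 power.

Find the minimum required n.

n = 136

For power 0.85 need Φ(δ − z_{0.05}) = 0.85, so δ = z_{0.05} + z_{0.15} = 1.645 + 1.036 = 2.681.
δ = d·√n ⇒ n = (δ/d)² = (2.681 / 0.23)² = 135.90.
Rounding up, n = 136.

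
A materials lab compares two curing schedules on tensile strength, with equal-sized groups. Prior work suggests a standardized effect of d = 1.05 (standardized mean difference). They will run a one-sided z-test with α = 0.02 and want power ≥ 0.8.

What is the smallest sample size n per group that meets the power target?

Set Φ(δ − 2.054) = 0.8; then δ − 2.054 = Φ⁻¹(0.8) = 0.842, giving δ = 2.895.
δ = d·√(n/2) ⇒ n = 2(δ/d)² = 2 × (2.895 / 1.05)² = 15.21.
Rounding up, n = 16 per group.

n = 16 per group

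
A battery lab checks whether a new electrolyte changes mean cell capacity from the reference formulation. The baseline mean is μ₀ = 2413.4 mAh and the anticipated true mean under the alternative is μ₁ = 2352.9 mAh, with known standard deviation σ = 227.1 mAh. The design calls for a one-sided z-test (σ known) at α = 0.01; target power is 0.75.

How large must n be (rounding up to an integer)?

n = 127

Standardized effect: d = |μ₁ − μ₀| / σ = |2352.9 − 2413.4| / 227.1 = 0.2664
For power 0.75 need Φ(δ − z_{0.01}) = 0.75, so δ = z_{0.01} + z_{0.25} = 2.326 + 0.674 = 3.001.
δ = d·√n ⇒ n = (δ/d)² = (3.001 / 0.2664)² = 126.88.
Rounding up, n = 127.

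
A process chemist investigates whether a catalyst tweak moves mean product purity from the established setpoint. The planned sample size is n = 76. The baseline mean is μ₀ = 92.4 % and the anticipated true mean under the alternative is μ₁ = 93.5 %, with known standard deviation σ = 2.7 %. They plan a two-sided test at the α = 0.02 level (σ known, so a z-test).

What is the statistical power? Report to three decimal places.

Power ≈ 0.890

Standardized effect: d = |μ₁ − μ₀| / σ = |93.5 − 92.4| / 2.7 = 0.4074
Noncentrality parameter: δ = d·√n = 0.4074 × √76 = 3.5517
Two-sided α = 0.02 → critical value z_{0.01} = 2.326.
Power = Φ(δ − 2.326) + Φ(−δ − 2.326) = Φ(1.225) + Φ(-5.878) = 0.8898 + 0.0000 = 0.8898.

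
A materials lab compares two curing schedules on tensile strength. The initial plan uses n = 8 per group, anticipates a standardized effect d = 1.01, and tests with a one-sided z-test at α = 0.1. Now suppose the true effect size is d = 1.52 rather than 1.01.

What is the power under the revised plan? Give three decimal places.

Power ≈ 0.961

With d = 1.52: δ = d·√(n/2) = 1.52 × √(8/2) = 3.0400. Critical value z_{0.1} = 1.282.
Revised power = P(Z > 1.282 − δ) = Φ(1.758) = 0.9607.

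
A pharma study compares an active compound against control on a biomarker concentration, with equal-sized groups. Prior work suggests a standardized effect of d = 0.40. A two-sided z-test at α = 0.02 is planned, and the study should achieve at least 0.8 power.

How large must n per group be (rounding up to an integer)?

n = 126 per group

Set Φ(δ − 2.326) = 0.8; then δ − 2.326 = Φ⁻¹(0.8) = 0.842, giving δ = 3.168.
(Ignoring the negligible lower-tail rejection probability gives the usual closed-form inversion.)
δ = d·√(n/2) ⇒ n = 2(δ/d)² = 2 × (3.168 / 0.40)² = 125.45.
Round up to the next whole unit.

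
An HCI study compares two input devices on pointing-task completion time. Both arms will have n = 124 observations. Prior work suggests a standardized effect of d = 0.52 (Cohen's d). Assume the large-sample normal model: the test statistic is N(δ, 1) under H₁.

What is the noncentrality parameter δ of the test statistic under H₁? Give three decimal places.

δ = d·√(n/2) = 0.52 × √(124/2) = 4.0945

δ ≈ 4.094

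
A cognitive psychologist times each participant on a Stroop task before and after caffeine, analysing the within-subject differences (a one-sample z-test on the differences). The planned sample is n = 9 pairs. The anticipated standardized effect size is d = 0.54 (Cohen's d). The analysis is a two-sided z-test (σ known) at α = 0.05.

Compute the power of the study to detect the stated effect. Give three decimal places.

Power ≈ 0.367

Noncentrality parameter: λ = d·√n = 0.54 × √9 = 1.6200
Critical value for a two-sided test at α = 0.05: z_{α/2} = 1.960.
Power = Φ(λ − 1.960) + Φ(−λ − 1.960) = Φ(-0.340) + Φ(-3.580) = 0.3669 + 0.0002 = 0.3671.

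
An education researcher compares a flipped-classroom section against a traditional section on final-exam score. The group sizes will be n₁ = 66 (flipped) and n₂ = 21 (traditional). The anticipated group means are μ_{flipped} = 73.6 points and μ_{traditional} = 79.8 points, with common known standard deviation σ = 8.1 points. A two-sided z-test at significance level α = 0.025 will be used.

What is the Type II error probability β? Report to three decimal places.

Standardized effect: d = |μ_{flipped} − μ_{traditional}| / σ = |73.6 − 79.8| / 8.1 = 0.7654
Noncentrality parameter: λ = d / √(1/n₁ + 1/n₂) = 0.7654 / √(1/66 + 1/21) = 3.0551
Critical value for a two-sided test at α = 0.025: z_{α/2} = 2.241.
Power = Φ(λ − 2.241) + Φ(−λ − 2.241) = Φ(0.814) + Φ(-5.297) = 0.7921 + 0.0000 = 0.7921.
Type II error: β = 1 − power = 1 − 0.7921 = 0.2079.

β ≈ 0.208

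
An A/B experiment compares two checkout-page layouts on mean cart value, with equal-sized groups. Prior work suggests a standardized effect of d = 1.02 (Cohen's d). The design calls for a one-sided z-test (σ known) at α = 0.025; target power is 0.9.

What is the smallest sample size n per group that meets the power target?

For power 0.9 need Φ(δ − z_{0.025}) = 0.9, so δ = z_{0.025} + z_{0.10} = 1.960 + 1.282 = 3.242.
δ = d·√(n/2) ⇒ n = 2(δ/d)² = 2 × (3.242 / 1.02)² = 20.20.
Rounding up, n = 21 per group.

n = 21 per group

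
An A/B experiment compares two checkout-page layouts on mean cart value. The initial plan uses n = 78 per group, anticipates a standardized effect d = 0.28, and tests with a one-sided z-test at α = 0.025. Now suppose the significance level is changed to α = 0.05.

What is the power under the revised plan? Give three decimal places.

δ = d·√(n/2) = 0.28 × √(78/2) = 1.7486 (unchanged). New critical value: z_{0.05} = 1.645.
Revised power = P(Z > 1.645 − δ) = Φ(0.104) = 0.5413.

Power ≈ 0.541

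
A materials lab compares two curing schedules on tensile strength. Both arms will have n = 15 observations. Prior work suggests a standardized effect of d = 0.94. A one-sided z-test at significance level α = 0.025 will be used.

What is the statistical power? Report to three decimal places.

Power ≈ 0.731

Noncentrality parameter: δ = d·√(n/2) = 0.94 × √(15/2) = 2.5743
One-sided α = 0.025 → critical value z_{0.025} = 1.960.
Power = P(Z > 1.960 − δ) = Φ(0.614) = 0.7305.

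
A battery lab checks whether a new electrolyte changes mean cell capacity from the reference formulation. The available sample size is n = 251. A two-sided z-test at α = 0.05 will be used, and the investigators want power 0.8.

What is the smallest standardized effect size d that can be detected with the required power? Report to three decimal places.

d ≈ 0.177

Required noncentrality: δ = z_{0.025} + z_{0.20} = 1.960 + 0.842 = 2.802.
(Lower-tail contribution to power is negligible for δ > 0.)
δ = d·√n ⇒ d = δ/√n = 2.802/√251 = 0.1768.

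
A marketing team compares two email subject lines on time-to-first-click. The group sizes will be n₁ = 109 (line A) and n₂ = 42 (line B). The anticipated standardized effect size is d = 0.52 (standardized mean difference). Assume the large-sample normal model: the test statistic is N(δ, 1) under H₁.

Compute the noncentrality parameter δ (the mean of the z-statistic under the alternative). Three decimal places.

δ ≈ 2.863

The noncentrality parameter scales effect size by the design's sample-size factor: δ = d / √(1/n₁ + 1/n₂) = 0.52 / √(1/109 + 1/42) = 2.8632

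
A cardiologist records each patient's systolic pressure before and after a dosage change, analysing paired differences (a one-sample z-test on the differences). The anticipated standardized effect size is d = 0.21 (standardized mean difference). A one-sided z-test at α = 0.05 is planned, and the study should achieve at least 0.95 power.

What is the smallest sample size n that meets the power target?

n = 246

For power 0.95 need Φ(δ − z_{0.05}) = 0.95, so δ = z_{0.05} + z_{0.05} = 1.645 + 1.645 = 3.290.
δ = d·√n ⇒ n = (δ/d)² = (3.290 / 0.21)² = 245.40.
Round up to the next whole unit.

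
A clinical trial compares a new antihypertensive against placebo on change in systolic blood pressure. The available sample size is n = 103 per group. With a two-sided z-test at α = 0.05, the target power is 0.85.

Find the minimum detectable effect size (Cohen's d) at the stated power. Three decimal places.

d ≈ 0.418

Required noncentrality: δ = z_{0.025} + z_{0.15} = 1.960 + 1.036 = 2.996.
(The second rejection-region term Φ(−δ − z_{α/2}) is negligible and dropped.)
δ = d·√(n/2) ⇒ d = δ/√(n/2) = 2.996/√(103/2) = 0.4175.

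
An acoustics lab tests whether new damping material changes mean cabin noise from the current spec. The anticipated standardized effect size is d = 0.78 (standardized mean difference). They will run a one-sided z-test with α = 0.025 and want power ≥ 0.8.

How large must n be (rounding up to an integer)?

Set Φ(δ − 1.960) = 0.8; then δ − 1.960 = Φ⁻¹(0.8) = 0.842, giving δ = 2.802.
δ = d·√n ⇒ n = (δ/d)² = (2.802 / 0.78)² = 12.90.
Round up to the next whole unit.

n = 13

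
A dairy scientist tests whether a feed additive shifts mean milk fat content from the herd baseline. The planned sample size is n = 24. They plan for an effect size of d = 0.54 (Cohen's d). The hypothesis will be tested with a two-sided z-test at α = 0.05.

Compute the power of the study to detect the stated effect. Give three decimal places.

Power ≈ 0.753

Noncentrality parameter: λ = d·√n = 0.54 × √24 = 2.6454
Critical value for a two-sided test at α = 0.05: z_{α/2} = 1.960.
Power = Φ(λ − 1.960) + Φ(−λ − 1.960) = Φ(0.685) + Φ(-4.605) = 0.7535 + 0.0000 = 0.7535.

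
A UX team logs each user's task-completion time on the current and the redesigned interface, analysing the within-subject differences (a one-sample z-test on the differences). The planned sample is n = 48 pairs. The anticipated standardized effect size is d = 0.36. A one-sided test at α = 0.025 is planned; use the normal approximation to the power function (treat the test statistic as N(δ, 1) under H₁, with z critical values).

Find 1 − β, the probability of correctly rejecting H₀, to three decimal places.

Noncentrality parameter: δ = d·√n = 0.36 × √48 = 2.4942
One-sided α = 0.025 → critical value z_{0.025} = 1.960.
Power = Φ(δ − 1.960) = Φ(0.534) = 0.7034.

Power ≈ 0.703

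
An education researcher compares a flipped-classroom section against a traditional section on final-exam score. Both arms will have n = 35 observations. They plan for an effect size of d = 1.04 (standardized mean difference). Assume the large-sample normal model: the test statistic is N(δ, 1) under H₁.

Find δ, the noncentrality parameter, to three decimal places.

δ ≈ 4.351

δ = d·√(n/2) = 1.04 × √(35/2) = 4.3506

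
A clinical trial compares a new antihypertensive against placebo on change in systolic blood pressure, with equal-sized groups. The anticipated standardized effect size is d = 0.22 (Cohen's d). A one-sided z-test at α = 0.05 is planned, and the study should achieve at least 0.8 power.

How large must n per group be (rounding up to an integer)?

n = 256 per group

Set Φ(δ − 1.645) = 0.8; then δ − 1.645 = Φ⁻¹(0.8) = 0.842, giving δ = 2.486.
δ = d·√(n/2) ⇒ n = 2(δ/d)² = 2 × (2.486 / 0.22)² = 255.48.
Round up to the next whole unit.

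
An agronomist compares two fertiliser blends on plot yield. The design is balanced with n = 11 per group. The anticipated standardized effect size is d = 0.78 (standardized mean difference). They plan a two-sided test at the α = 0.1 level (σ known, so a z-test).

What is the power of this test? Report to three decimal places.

Noncentrality parameter: δ = d·√(n/2) = 0.78 × √(11/2) = 1.8293
Two-sided α = 0.1 → critical value z_{0.05} = 1.645.
Power = Φ(δ − 1.645) + Φ(−δ − 1.645) = Φ(0.184) + Φ(-3.474) = 0.5732 + 0.0003 = 0.5734.

Power ≈ 0.573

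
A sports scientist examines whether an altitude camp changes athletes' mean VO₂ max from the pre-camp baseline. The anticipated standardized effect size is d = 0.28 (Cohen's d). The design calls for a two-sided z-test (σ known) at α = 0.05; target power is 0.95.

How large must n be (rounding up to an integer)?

Set Φ(δ − 1.960) = 0.95; then δ − 1.960 = Φ⁻¹(0.95) = 1.645, giving δ = 3.605.
(The Φ(−δ − z_{α/2}) term is vanishingly small for δ > 0 and is dropped in the standard sample-size formula.)
δ = d·√n ⇒ n = (δ/d)² = (3.605 / 0.28)² = 165.75.
Round up to the next whole unit.

n = 166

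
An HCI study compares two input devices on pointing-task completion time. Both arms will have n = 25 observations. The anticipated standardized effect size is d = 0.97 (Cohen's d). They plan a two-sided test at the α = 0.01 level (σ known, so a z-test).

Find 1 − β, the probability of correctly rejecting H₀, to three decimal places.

Noncentrality parameter: λ = d·√(n/2) = 0.97 × √(25/2) = 3.4295
Two-sided α = 0.01 → critical value z_{0.005} = 2.576.
Power = Φ(λ − 2.576) + Φ(−λ − 2.576) = Φ(0.854) + Φ(-6.005) = 0.8033 + 0.0000 = 0.8033.

Power ≈ 0.803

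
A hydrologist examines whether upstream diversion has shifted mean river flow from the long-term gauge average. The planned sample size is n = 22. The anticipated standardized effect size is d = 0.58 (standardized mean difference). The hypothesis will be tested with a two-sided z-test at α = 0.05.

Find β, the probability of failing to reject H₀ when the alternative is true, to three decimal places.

Noncentrality parameter: δ = d·√n = 0.58 × √22 = 2.7204
Two-sided α = 0.05 → critical value z_{0.025} = 1.960.
Power = Φ(δ − 1.960) + Φ(−δ − 1.960) = Φ(0.760) + Φ(-4.680) = 0.7765 + 0.0000 = 0.7765.
Type II error: β = 1 − power = 1 − 0.7765 = 0.2235.

β ≈ 0.223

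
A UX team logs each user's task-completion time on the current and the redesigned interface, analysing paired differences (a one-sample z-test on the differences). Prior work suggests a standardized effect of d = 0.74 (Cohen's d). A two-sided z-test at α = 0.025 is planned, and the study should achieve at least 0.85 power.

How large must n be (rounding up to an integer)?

n = 20

For power 0.85 need Φ(δ − z_{0.0125}) = 0.85, so δ = z_{0.0125} + z_{0.15} = 2.241 + 1.036 = 3.278.
(Ignoring the negligible lower-tail rejection probability gives the usual closed-form inversion.)
δ = d·√n ⇒ n = (δ/d)² = (3.278 / 0.74)² = 19.62.
Rounding up, n = 20.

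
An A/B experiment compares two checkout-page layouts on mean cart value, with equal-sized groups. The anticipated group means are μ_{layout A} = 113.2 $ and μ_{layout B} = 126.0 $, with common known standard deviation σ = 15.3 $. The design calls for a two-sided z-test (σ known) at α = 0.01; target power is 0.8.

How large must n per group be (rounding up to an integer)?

n = 34 per group

Standardized effect: d = |μ_{layout A} − μ_{layout B}| / σ = |113.2 − 126.0| / 15.3 = 0.8366
Set Φ(δ − 2.576) = 0.8; then δ − 2.576 = Φ⁻¹(0.8) = 0.842, giving δ = 3.417.
(For δ > 0 the lower-tail rejection region contributes negligibly to power, so the one-term inversion is standard.)
δ = d·√(n/2) ⇒ n = 2(δ/d)² = 2 × (3.417 / 0.8366)² = 33.37.
Round up to the next whole unit.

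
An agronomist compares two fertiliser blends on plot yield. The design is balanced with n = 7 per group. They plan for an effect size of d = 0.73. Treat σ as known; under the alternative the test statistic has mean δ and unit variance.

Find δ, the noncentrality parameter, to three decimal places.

δ = d·√(n/2) = 0.73 × √(7/2) = 1.3657

δ ≈ 1.366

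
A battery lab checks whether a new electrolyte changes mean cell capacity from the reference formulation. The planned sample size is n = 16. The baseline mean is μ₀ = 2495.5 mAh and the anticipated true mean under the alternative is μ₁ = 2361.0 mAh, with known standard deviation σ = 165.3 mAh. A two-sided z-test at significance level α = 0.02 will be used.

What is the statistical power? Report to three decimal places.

Power ≈ 0.823

Standardized effect: d = |μ₁ − μ₀| / σ = |2361.0 − 2495.5| / 165.3 = 0.8137
Noncentrality parameter: λ = d·√n = 0.8137 × √16 = 3.2547
Two-sided α = 0.02 → critical value z_{0.01} = 2.326.
Power = Φ(λ − 2.326) + Φ(−λ − 2.326) = Φ(0.928) + Φ(-5.581) = 0.8234 + 0.0000 = 0.8234.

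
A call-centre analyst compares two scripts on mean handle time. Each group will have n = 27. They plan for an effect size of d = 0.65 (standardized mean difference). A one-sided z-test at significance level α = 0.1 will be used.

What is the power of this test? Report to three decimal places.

Power ≈ 0.866

Noncentrality parameter: λ = d·√(n/2) = 0.65 × √(27/2) = 2.3883
Critical value for a one-sided test at α = 0.1: z_α = 1.282.
Power = P(Z > 1.282 − λ) = Φ(1.107) = 0.8658.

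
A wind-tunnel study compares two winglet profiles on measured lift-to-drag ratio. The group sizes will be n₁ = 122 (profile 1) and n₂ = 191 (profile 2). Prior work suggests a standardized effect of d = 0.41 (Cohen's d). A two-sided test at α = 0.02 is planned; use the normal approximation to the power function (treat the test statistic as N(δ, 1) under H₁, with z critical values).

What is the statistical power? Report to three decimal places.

Noncentrality parameter: δ = d / √(1/n₁ + 1/n₂) = 0.41 / √(1/122 + 1/191) = 3.5376
Two-sided α = 0.02 → critical value z_{0.01} = 2.326.
Power = Φ(δ − 2.326) + Φ(−δ − 2.326) = Φ(1.211) + Φ(-5.864) = 0.8871 + 0.0000 = 0.8871.

Power ≈ 0.887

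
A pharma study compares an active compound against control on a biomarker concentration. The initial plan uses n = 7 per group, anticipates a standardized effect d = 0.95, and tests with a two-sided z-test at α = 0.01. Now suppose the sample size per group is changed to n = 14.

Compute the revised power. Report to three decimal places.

Power ≈ 0.475

With n = 14 per group: δ = d·√(n/2) = 0.95 × √(14/2) = 2.5135. Critical value z_{0.005} = 2.576.
Revised power = Φ(δ − 2.576) + Φ(−δ − 2.576) = Φ(-0.062) + Φ(-5.089) = 0.4751 + 0.0000 = 0.4751.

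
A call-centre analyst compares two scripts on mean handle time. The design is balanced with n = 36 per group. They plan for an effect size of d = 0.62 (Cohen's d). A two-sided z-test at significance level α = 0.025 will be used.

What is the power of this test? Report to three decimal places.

Noncentrality parameter: δ = d·√(n/2) = 0.62 × √(36/2) = 2.6304
Two-sided α = 0.025 → critical value z_{0.0125} = 2.241.
Power = Φ(δ − 2.241) + Φ(−δ − 2.241) = Φ(0.389) + Φ(-4.872) = 0.6514 + 0.0000 = 0.6514.

Power ≈ 0.651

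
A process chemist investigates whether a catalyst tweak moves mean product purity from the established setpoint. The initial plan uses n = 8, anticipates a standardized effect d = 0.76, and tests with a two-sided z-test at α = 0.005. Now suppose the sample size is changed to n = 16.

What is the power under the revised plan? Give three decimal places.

Power ≈ 0.592

With n = 16: δ = d·√n = 0.76 × √16 = 3.0400. Critical value z_{0.0025} = 2.807.
Revised power = Φ(δ − 2.807) + Φ(−δ − 2.807) = Φ(0.233) + Φ(-5.847) = 0.5921 + 0.0000 = 0.5921.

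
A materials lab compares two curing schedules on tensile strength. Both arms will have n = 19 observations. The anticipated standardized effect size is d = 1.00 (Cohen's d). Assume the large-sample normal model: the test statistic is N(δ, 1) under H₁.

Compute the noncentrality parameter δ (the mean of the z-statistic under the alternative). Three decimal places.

δ = d·√(n/2) = 1.00 × √(19/2) = 3.0822

δ ≈ 3.082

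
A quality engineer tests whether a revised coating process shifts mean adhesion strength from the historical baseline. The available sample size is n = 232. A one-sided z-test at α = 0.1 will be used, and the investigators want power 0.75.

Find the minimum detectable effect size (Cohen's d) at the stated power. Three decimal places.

d ≈ 0.128

Required noncentrality: δ = z_{0.1} + z_{0.25} = 1.282 + 0.674 = 1.956.
δ = d·√n ⇒ d = δ/√n = 1.956/√232 = 0.1284.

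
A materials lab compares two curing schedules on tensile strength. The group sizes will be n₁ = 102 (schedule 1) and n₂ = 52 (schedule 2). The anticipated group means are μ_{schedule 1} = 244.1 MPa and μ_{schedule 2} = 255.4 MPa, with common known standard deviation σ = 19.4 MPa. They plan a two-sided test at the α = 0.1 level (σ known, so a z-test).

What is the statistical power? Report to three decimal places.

Standardized effect: d = |μ_{schedule 1} − μ_{schedule 2}| / σ = |244.1 − 255.4| / 19.4 = 0.5825
Noncentrality parameter: δ = d / √(1/n₁ + 1/n₂) = 0.5825 / √(1/102 + 1/52) = 3.4184
Critical value for a two-sided test at α = 0.1: z_{α/2} = 1.645.
Power = Φ(δ − 1.645) + Φ(−δ − 1.645) = Φ(1.774) + Φ(-5.063) = 0.9619 + 0.0000 = 0.9619.

Power ≈ 0.962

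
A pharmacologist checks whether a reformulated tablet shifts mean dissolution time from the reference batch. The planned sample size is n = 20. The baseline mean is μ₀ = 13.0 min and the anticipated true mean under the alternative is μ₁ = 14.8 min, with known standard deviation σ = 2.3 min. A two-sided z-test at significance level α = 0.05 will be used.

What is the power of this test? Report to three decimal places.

Power ≈ 0.938

Standardized effect: d = |μ₁ − μ₀| / σ = |14.8 − 13.0| / 2.3 = 0.7826
Noncentrality parameter: δ = d·√n = 0.7826 × √20 = 3.4999
Critical value for a two-sided test at α = 0.05: z_{α/2} = 1.960.
Power = Φ(δ − 1.960) + Φ(−δ − 1.960) = Φ(1.540) + Φ(-5.460) = 0.9382 + 0.0000 = 0.9382.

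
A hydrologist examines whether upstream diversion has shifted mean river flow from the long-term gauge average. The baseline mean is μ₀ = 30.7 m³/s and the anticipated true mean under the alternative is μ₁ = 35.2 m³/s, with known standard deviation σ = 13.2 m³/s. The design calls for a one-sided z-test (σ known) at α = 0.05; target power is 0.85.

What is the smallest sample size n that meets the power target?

n = 62

Standardized effect: d = |μ₁ − μ₀| / σ = |35.2 − 30.7| / 13.2 = 0.3409
For power 0.85 need Φ(δ − z_{0.05}) = 0.85, so δ = z_{0.05} + z_{0.15} = 1.645 + 1.036 = 2.681.
δ = d·√n ⇒ n = (δ/d)² = (2.681 / 0.3409)² = 61.86.
Round up to the next whole unit.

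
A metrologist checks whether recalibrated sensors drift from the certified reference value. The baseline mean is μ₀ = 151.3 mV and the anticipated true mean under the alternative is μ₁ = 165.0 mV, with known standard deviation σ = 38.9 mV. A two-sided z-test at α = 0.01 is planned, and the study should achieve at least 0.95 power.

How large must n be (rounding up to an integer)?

n = 144

Standardized effect: d = |μ₁ − μ₀| / σ = |165.0 − 151.3| / 38.9 = 0.3522
Set Φ(δ − 2.576) = 0.95; then δ − 2.576 = Φ⁻¹(0.95) = 1.645, giving δ = 4.221.
(The Φ(−δ − z_{α/2}) term is vanishingly small for δ > 0 and is dropped in the standard sample-size formula.)
δ = d·√n ⇒ n = (δ/d)² = (4.221 / 0.3522)² = 143.62.
Rounding up, n = 144.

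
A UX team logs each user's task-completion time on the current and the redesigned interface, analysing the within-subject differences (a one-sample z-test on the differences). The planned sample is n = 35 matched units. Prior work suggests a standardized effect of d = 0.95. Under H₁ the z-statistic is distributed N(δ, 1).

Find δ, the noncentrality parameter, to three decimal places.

δ ≈ 5.620

The noncentrality parameter scales effect size by the design's sample-size factor: δ = d·√n = 0.95 × √35 = 5.6203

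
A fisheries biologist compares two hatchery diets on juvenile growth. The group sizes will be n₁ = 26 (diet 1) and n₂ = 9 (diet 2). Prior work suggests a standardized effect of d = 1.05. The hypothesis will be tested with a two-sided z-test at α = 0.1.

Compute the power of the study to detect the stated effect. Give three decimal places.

Power ≈ 0.858

Noncentrality parameter: δ = d / √(1/n₁ + 1/n₂) = 1.05 / √(1/26 + 1/9) = 2.7150
Critical value for a two-sided test at α = 0.1: z_{α/2} = 1.645.
Power = Φ(δ − 1.645) + Φ(−δ − 1.645) = Φ(1.070) + Φ(-4.360) = 0.8577 + 0.0000 = 0.8577.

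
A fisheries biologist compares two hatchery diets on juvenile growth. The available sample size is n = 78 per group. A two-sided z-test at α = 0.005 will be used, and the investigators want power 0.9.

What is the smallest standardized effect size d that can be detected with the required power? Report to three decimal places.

Need Φ(δ − 2.807) = 0.9, so δ = 2.807 + 1.282 = 4.089.
(The second rejection-region term Φ(−δ − z_{α/2}) is negligible and dropped.)
δ = d·√(n/2) ⇒ d = δ/√(n/2) = 4.089/√(78/2) = 0.6547.

d ≈ 0.655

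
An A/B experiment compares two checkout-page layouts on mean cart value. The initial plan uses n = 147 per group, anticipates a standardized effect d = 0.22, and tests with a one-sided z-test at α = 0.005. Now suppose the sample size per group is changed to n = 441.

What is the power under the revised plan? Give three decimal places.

Power ≈ 0.755

With n = 441 per group: δ = d·√(n/2) = 0.22 × √(441/2) = 3.2668. Critical value z_{0.005} = 2.576.
Revised power = Φ(δ − 2.576) = Φ(0.691) = 0.7552.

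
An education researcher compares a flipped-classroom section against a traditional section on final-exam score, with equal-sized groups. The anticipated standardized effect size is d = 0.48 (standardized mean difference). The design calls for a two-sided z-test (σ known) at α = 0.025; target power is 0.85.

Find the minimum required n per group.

n = 94 per group

For power 0.85 need Φ(δ − z_{0.0125}) = 0.85, so δ = z_{0.0125} + z_{0.15} = 2.241 + 1.036 = 3.278.
(The Φ(−δ − z_{α/2}) term is vanishingly small for δ > 0 and is dropped in the standard sample-size formula.)
δ = d·√(n/2) ⇒ n = 2(δ/d)² = 2 × (3.278 / 0.48)² = 93.27.
Round up to the next whole unit.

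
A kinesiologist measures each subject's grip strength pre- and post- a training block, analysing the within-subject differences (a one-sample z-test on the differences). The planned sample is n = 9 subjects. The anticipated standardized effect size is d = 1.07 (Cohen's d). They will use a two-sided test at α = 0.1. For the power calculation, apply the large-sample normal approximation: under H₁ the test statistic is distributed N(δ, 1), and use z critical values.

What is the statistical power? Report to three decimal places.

Power ≈ 0.941

Noncentrality parameter: λ = d·√n = 1.07 × √9 = 3.2100
Critical value for a two-sided test at α = 0.1: z_{α/2} = 1.645.
Power = Φ(λ − 1.645) + Φ(−λ − 1.645) = Φ(1.565) + Φ(-4.855) = 0.9412 + 0.0000 = 0.9412.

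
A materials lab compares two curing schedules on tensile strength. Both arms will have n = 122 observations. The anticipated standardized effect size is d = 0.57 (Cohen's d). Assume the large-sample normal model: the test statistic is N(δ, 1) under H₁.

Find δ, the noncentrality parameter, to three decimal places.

The noncentrality parameter scales effect size by the design's sample-size factor: δ = d·√(n/2) = 0.57 × √(122/2) = 4.4518

δ ≈ 4.452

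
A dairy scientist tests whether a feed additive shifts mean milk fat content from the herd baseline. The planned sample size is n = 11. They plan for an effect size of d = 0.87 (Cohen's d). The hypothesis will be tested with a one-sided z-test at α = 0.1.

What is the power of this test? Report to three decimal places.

Noncentrality parameter: δ = d·√n = 0.87 × √11 = 2.8855
One-sided α = 0.1 → critical value z_{0.1} = 1.282.
Power = Φ(δ − 1.282) = Φ(1.604) = 0.9456.

Power ≈ 0.946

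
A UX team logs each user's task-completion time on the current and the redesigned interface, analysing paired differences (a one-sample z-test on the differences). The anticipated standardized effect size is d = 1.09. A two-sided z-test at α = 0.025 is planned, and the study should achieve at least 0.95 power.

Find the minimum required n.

n = 13

For power 0.95 need Φ(δ − z_{0.0125}) = 0.95, so δ = z_{0.0125} + z_{0.05} = 2.241 + 1.645 = 3.886.
(The Φ(−δ − z_{α/2}) term is vanishingly small for δ > 0 and is dropped in the standard sample-size formula.)
δ = d·√n ⇒ n = (δ/d)² = (3.886 / 1.09)² = 12.71.
Round up to the next whole unit.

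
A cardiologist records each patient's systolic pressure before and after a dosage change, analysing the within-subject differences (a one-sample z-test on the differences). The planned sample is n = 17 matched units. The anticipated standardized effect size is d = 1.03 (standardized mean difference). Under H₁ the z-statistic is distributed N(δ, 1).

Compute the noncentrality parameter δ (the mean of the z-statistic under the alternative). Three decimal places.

The noncentrality parameter scales effect size by the design's sample-size factor: δ = d·√n = 1.03 × √17 = 4.2468

δ ≈ 4.247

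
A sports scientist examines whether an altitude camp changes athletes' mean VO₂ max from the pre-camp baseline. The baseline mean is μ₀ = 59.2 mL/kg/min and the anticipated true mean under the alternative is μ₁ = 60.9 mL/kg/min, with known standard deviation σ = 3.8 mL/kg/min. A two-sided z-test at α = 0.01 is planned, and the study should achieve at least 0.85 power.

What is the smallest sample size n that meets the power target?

Standardized effect: d = |μ₁ − μ₀| / σ = |60.9 − 59.2| / 3.8 = 0.4474
Set Φ(δ − 2.576) = 0.85; then δ − 2.576 = Φ⁻¹(0.85) = 1.036, giving δ = 3.612.
(The Φ(−δ − z_{α/2}) term is vanishingly small for δ > 0 and is dropped in the standard sample-size formula.)
δ = d·√n ⇒ n = (δ/d)² = (3.612 / 0.4474)² = 65.20.
Round up to the next whole unit.

n = 66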